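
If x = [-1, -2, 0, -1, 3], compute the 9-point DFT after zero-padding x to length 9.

Original 5-point DFT: [-1, 0.1180+4.1675i, -2.1180+3.8900i, -2.1180-3.8900i, 0.1180-4.1675i]
Zero-padded 9-point DFT provides frequency interpolation.

DFT_9([x, 0, ...]) = [-1, -4.8512+1.1255i, 1.4508+3.0320i, -2.5000-0.8660i, 1.9003+4.5045i, 1.9003-4.5045i, -2.5000+0.8660i, 1.4508-3.0320i, -4.8512-1.1255i]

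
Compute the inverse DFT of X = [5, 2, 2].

x[n] = (1/3) Σ(k=0 to 2) X[k] · e^(2πikn/3)

Computing each x[n]:
x[0] = 3
x[1] = 1
x[2] = 1

x = [3, 1, 1]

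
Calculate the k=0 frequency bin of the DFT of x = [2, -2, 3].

X[0] = Σ(n=0 to 2) x[n] · ω_3^0 = Σ x[n]
= (2) + (-2) + (3)

X[0] = 3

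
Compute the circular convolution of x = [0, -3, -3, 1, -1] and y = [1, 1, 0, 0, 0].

(x ⊛ y)[n] = Σ(m=0 to 4) x[m] · y[(n-m) mod 5]

Computing each output sample:
(x ⊛ y)[0] = -1
(x ⊛ y)[1] = -3
(x ⊛ y)[2] = -6
(x ⊛ y)[3] = -2
(x ⊛ y)[4] = 0

x ⊛ y = [-1, -3, -6, -2, 0]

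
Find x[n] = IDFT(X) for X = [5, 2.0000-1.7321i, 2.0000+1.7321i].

x[n] = (1/3) Σ(k=0 to 2) X[k] · e^(2πikn/3)

Computing each x[n]:
x[0] = 3
x[1] = 2
x[2] = 0

x = [3, 2, 0]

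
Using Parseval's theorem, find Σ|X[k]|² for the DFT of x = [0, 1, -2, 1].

Parseval: Σ|x[n]|² = (1/N)Σ|X[k]|², so Σ|X[k]|² = N·Σ|x[n]|² = 4·6.0000

Σ|X[k]|² = N·Σ|x[n]|² = 4·6.0000 = 24.0000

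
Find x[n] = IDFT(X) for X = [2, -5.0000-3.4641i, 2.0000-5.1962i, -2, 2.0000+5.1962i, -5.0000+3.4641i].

x[n] = (1/6) Σ(k=0 to 5) X[k] · e^(2πikn/6)

Computing each x[n]:
x[0] = -1
x[1] = 2
x[2] = 0
x[3] = 3
x[4] = 1
x[5] = -3

x = [-1, 2, 0, 3, 1, -3]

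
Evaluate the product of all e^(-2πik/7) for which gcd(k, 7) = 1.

The primitive 7th roots of unity are ω_7^k for k coprime to 7: k ∈ {1, 2, 3, 4, 5, 6}
Their product equals the constant term of the cyclotomic polynomial Φ_7(x) up to sign.
For n ≥ 3, the product of all primitive nth roots of unity is 1. (For n=1 it is 1; for n=2 it is -1.)

1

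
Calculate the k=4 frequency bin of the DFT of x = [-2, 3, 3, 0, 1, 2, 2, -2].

X[4] = Σ(n=0 to 7) x[n] · ω_8^(4n) where ω_8 = e^(-2πi/8)
= (-2)·ω_8^0 + (3)·ω_8^4 + (3)·ω_8^8 + (0)·ω_8^12 + (1)·ω_8^16 + (2)·ω_8^20 + (2)·ω_8^24 + (-2)·ω_8^28

X[4] = 1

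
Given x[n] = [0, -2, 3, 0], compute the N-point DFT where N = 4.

X[k] = Σ(n=0 to 3) x[n] · ω_4^(nk)
where ω_4 = e^(-2πi/4)

Computing each X[k]:
X[0] = 1
X[1] = -3+2i
X[2] = 5
X[3] = -3-2i

X = [1, -3+2i, 5, -3-2i]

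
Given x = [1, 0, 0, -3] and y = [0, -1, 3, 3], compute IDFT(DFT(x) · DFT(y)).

(x ⊛ y)[n] = Σ(m=0 to 3) x[m] · y[(n-m) mod 4]

Computing each output sample:
(x ⊛ y)[0] = 3
(x ⊛ y)[1] = -10
(x ⊛ y)[2] = -6
(x ⊛ y)[3] = 3

x ⊛ y = [3, -10, -6, 3]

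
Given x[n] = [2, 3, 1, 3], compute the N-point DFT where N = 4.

X[k] = Σ(n=0 to 3) x[n] · ω_4^(nk)
where ω_4 = e^(-2πi/4)

Computing each X[k]:
X[0] = 9
X[1] = 1
X[2] = -3
X[3] = 1

X = [9, 1, -3, 1]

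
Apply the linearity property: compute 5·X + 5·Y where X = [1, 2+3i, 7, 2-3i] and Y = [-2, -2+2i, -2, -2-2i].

By linearity: DFT(5x + 5y) = 5·DFT(x) + 5·DFT(y)
= 5·[1, 2+3i, 7, 2-3i] + 5·[-2, -2+2i, -2, -2-2i]

Computing element-wise:
Z[0] = 5·(1) + 5·(-2) = -5
Z[1] = 5·(2+3i) + 5·(-2+2i) = 25i
Z[2] = 5·(7) + 5·(-2) = 25
Z[3] = 5·(2-3i) + 5·(-2-2i) = -25i

DFT(5x + 5y) = 5·X + 5·Y = [-5, 25i, 25, -25i]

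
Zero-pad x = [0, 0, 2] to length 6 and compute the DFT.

Original 3-point DFT: [2, -1.0000+1.7321i, -1.0000-1.7321i]
Zero-padded 6-point DFT provides frequency interpolation.

DFT_6([x, 0, ...]) = [2, -1.0000-1.7321i, -1.0000+1.7321i, 2, -1.0000-1.7321i, -1.0000+1.7321i]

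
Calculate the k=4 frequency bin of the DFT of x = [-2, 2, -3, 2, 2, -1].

X[4] = Σ(n=0 to 5) x[n] · ω_6^(4n) where ω_6 = e^(-2πi/6)
= (-2)·ω_6^0 + (2)·ω_6^4 + (-3)·ω_6^8 + (2)·ω_6^12 + (2)·ω_6^16 + (-1)·ω_6^20

X[4] = 6.9282i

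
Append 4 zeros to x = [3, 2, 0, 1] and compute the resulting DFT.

Original 4-point DFT: [6, 3-1i, 0, 3+1i]
Zero-padded 8-point DFT provides frequency interpolation.

DFT_8([x, 0, ...]) = [6, 3.7071-2.1213i, 3-1i, 2.2929-2.1213i, 0, 2.2929+2.1213i, 3+1i, 3.7071+2.1213i]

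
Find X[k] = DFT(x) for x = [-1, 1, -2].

X[k] = Σ(n=0 to 2) x[n] · ω_3^(nk)
where ω_3 = e^(-2πi/3)

Computing each X[k]:
X[0] = -2
X[1] = -0.5000-2.5981i
X[2] = -0.5000+2.5981i

X = [-2, -0.5000-2.5981i, -0.5000+2.5981i]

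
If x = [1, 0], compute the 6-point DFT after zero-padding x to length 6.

Original 2-point DFT: [1, 1]
Zero-padded 6-point DFT provides frequency interpolation.

DFT_6([x, 0, ...]) = [1, 1, 1, 1, 1, 1]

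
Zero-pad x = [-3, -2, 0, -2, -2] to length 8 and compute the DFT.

Original 5-point DFT: [-9, -2.6180-1.1756i, -0.3820+1.9021i, -0.3820-1.9021i, -2.6180+1.1756i]
Zero-padded 8-point DFT provides frequency interpolation.

DFT_8([x, 0, ...]) = [-9, -1.0000+2.8284i, -5, -1.0000+2.8284i, -1, -1.0000-2.8284i, -5, -1.0000-2.8284i]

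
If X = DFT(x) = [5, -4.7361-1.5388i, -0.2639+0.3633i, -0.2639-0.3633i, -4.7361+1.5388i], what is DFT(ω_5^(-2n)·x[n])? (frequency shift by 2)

Modulation property: DFT(ω_5^(-2n)·x[n]) = X[(k-2) mod 5], so circularly shift X by 2 positions.

X[k-2] = [-0.2639-0.3633i, -4.7361+1.5388i, 5, -4.7361-1.5388i, -0.2639+0.3633i]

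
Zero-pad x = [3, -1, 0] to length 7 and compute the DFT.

Original 3-point DFT: [2, 3.5000+0.8660i, 3.5000-0.8660i]
Zero-padded 7-point DFT provides frequency interpolation.

DFT_7([x, 0, ...]) = [2, 2.3765+0.7818i, 3.2225+0.9749i, 3.9010+0.4339i, 3.9010-0.4339i, 3.2225-0.9749i, 2.3765-0.7818i]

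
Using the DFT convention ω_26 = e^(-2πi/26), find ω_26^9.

ω_26^9 = e^(-2πi·9/26)
= cos(-2π·9/26) + i·sin(-2π·9/26)
= cos(-18π/26) + i·sin(-18π/26)

ω_26^9 = cos(-18π/26) + i·sin(-18π/26) = -0.5681-0.8230i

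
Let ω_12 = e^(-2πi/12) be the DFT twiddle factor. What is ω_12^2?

ω_12^2 = e^(-2πi·2/12)
= cos(-2π·2/12) + i·sin(-2π·2/12)
= cos(-4π/12) + i·sin(-4π/12)

ω_12^2 = cos(-4π/12) + i·sin(-4π/12) = 0.5000-0.8660i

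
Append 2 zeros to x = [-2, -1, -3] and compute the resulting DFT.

Original 3-point DFT: [-6, -1.7321i, 1.7321i]
Zero-padded 5-point DFT provides frequency interpolation.

DFT_5([x, 0, ...]) = [-6, 0.1180+2.7144i, -2.1180-2.2654i, -2.1180+2.2654i, 0.1180-2.7144i]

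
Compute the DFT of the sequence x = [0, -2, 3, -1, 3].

X[k] = Σ(n=0 to 4) x[n] · ω_5^(nk)
where ω_5 = e^(-2πi/5)

Computing each X[k]:
X[0] = 3
X[1] = -1.3090+2.4041i
X[2] = -0.1910+6.7432i
X[3] = -0.1910-6.7432i
X[4] = -1.3090-2.4041i

X = [3, -1.3090+2.4041i, -0.1910+6.7432i, -0.1910-6.7432i, -1.3090-2.4041i]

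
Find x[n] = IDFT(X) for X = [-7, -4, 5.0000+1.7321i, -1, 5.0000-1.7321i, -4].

x[n] = (1/6) Σ(k=0 to 5) X[k] · e^(2πikn/6)

Computing each x[n]:
x[0] = -1
x[1] = -3
x[2] = -1
x[3] = 2
x[4] = -2
x[5] = -2

x = [-1, -3, -1, 2, -2, -2]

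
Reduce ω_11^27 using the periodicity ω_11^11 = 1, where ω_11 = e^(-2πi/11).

Since ω_11^11 = 1, powers reduce modulo 11.
27 mod 11 = 5
So ω_11^27 = ω_11^5 = e^(-2πi·5/11)

ω_11^27 = ω_11^5 = -0.9595-0.2817i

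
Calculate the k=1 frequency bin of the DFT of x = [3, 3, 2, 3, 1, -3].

X[1] = Σ(n=0 to 5) x[n] · ω_6^(1n) where ω_6 = e^(-2πi/6)
= (3)·ω_6^0 + (3)·ω_6^1 + (2)·ω_6^2 + (3)·ω_6^3 + (1)·ω_6^4 + (-3)·ω_6^5

X[1] = -1.5000-6.0622i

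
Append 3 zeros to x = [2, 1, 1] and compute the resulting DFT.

Original 3-point DFT: [4, 1, 1]
Zero-padded 6-point DFT provides frequency interpolation.

DFT_6([x, 0, ...]) = [4, 2.0000-1.7321i, 1, 2, 1, 2.0000+1.7321i]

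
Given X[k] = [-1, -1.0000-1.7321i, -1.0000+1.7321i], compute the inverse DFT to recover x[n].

x[n] = (1/3) Σ(k=0 to 2) X[k] · e^(2πikn/3)

Computing each x[n]:
x[0] = -1
x[1] = 1
x[2] = -1

x = [-1, 1, -1]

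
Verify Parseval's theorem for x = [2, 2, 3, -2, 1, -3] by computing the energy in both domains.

Time domain:
Σ|x[n]|² = |2|² + |2|² + |3|² + |-2|² + |1|² + |-3|² = 31.0000

Frequency domain:
(1/6)Σ|X[k]|² = (1/6)(|3|² + |1.5000-6.0622i|² + |-1.5000-2.5981i|² + |9|² + |-1.5000+2.5981i|² + |1.5000+6.0622i|²) = (1/6)·186.0000 = 31.0000

Both sides agree, confirming Parseval's theorem.

Σ|x[n]|² = (1/N)Σ|X[k]|² = 31.0000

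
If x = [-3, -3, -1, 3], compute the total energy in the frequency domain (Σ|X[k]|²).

Parseval: Σ|x[n]|² = (1/N)Σ|X[k]|², so Σ|X[k]|² = N·Σ|x[n]|² = 4·28.0000

Σ|X[k]|² = N·Σ|x[n]|² = 4·28.0000 = 112.0000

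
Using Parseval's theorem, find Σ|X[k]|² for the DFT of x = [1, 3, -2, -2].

Parseval: Σ|x[n]|² = (1/N)Σ|X[k]|², so Σ|X[k]|² = N·Σ|x[n]|² = 4·18.0000

Σ|X[k]|² = N·Σ|x[n]|² = 4·18.0000 = 72.0000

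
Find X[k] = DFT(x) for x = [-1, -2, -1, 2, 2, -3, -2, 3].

X[k] = Σ(n=0 to 7) x[n] · ω_8^(nk)
where ω_8 = e^(-2πi/8)

Computing each X[k]:
X[0] = -2
X[1] = -1.5858-1.0000i
X[2] = 4+10i
X[3] = -4.4142+1.0000i
X[4] = -2
X[5] = -4.4142-1.0000i
X[6] = 4-10i
X[7] = -1.5858+1.0000i

X = [-2, -1.5858-1.0000i, 4+10i, -4.4142+1.0000i, -2, -4.4142-1.0000i, 4-10i, -1.5858+1.0000i]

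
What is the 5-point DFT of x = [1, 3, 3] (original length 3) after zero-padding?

Original 3-point DFT: [7, -2, -2]
Zero-padded 5-point DFT provides frequency interpolation.

DFT_5([x, 0, ...]) = [7, -0.5000-4.6165i, -0.5000+1.0898i, -0.5000-1.0898i, -0.5000+4.6165i]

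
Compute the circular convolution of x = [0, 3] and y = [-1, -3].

(x ⊛ y)[n] = Σ(m=0 to 1) x[m] · y[(n-m) mod 2]

Computing each output sample:
(x ⊛ y)[0] = -9
(x ⊛ y)[1] = -3

x ⊛ y = [-9, -3]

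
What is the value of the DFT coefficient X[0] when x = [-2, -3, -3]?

X[0] = Σ(n=0 to 2) x[n] · ω_3^0 = Σ x[n]
= (-2) + (-3) + (-3)

X[0] = -8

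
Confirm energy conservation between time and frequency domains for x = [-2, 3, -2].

Time domain:
Σ|x[n]|² = |-2|² + |3|² + |-2|² = 17.0000

Frequency domain:
(1/3)Σ|X[k]|² = (1/3)(|-1|² + |-2.5000-4.3301i|² + |-2.5000+4.3301i|²) = (1/3)·51.0000 = 17.0000

Both sides agree, confirming Parseval's theorem.

Σ|x[n]|² = (1/N)Σ|X[k]|² = 17.0000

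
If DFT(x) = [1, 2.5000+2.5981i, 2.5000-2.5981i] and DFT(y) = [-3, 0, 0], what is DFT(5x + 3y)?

By linearity: DFT(5x + 3y) = 5·DFT(x) + 3·DFT(y)
= 5·[1, 2.5000+2.5981i, 2.5000-2.5981i] + 3·[-3, 0, 0]

Computing element-wise:
Z[0] = 5·(1) + 3·(-3) = -4
Z[1] = 5·(2.5000+2.5981i) + 3·(0) = 12.5000+12.9905i
Z[2] = 5·(2.5000-2.5981i) + 3·(0) = 12.5000-12.9905i

DFT(5x + 3y) = 5·X + 3·Y = [-4, 12.5000+12.9905i, 12.5000-12.9905i]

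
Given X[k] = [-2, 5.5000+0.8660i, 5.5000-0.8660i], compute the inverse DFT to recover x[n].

x[n] = (1/3) Σ(k=0 to 2) X[k] · e^(2πikn/3)

Computing each x[n]:
x[0] = 3
x[1] = -3
x[2] = -2

x = [3, -3, -2]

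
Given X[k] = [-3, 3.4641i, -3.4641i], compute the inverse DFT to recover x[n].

x[n] = (1/3) Σ(k=0 to 2) X[k] · e^(2πikn/3)

Computing each x[n]:
x[0] = -1
x[1] = -3
x[2] = 1

x = [-1, -3, 1]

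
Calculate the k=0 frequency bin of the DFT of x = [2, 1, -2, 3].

X[0] = Σ(n=0 to 3) x[n] · ω_4^0 = Σ x[n]
= (2) + (1) + (-2) + (3)

X[0] = 4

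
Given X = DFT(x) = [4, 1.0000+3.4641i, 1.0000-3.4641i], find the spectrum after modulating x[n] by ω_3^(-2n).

Modulation property: DFT(ω_3^(-2n)·x[n]) = X[(k-2) mod 3], so circularly shift X by 2 positions.

X[k-2] = [1.0000+3.4641i, 1.0000-3.4641i, 4]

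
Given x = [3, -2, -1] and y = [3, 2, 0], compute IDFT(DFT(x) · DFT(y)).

(x ⊛ y)[n] = Σ(m=0 to 2) x[m] · y[(n-m) mod 3]

Computing each output sample:
(x ⊛ y)[0] = 7
(x ⊛ y)[1] = 0
(x ⊛ y)[2] = -7

x ⊛ y = [7, 0, -7]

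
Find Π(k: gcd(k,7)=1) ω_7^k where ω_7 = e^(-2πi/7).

The primitive 7th roots of unity are ω_7^k for k coprime to 7: k ∈ {1, 2, 3, 4, 5, 6}
Their product equals the constant term of the cyclotomic polynomial Φ_7(x) up to sign.
For n ≥ 3, the product of all primitive nth roots of unity is 1. (For n=1 it is 1; for n=2 it is -1.)

1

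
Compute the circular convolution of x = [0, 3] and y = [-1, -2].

(x ⊛ y)[n] = Σ(m=0 to 1) x[m] · y[(n-m) mod 2]

Computing each output sample:
(x ⊛ y)[0] = -6
(x ⊛ y)[1] = -3

x ⊛ y = [-6, -3]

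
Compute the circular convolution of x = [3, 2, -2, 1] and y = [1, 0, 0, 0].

(x ⊛ y)[n] = Σ(m=0 to 3) x[m] · y[(n-m) mod 4]

Computing each output sample:
(x ⊛ y)[0] = 3
(x ⊛ y)[1] = 2
(x ⊛ y)[2] = -2
(x ⊛ y)[3] = 1

x ⊛ y = [3, 2, -2, 1]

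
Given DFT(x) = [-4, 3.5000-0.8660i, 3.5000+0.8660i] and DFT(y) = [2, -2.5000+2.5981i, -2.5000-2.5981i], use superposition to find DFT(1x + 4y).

By linearity: DFT(1x + 4y) = 1·DFT(x) + 4·DFT(y)
= 1·[-4, 3.5000-0.8660i, 3.5000+0.8660i] + 4·[2, -2.5000+2.5981i, -2.5000-2.5981i]

Computing element-wise:
Z[0] = 1·(-4) + 4·(2) = 4
Z[1] = 1·(3.5000-0.8660i) + 4·(-2.5000+2.5981i) = -6.5000+9.5264i
Z[2] = 1·(3.5000+0.8660i) + 4·(-2.5000-2.5981i) = -6.5000-9.5264i

DFT(1x + 4y) = 1·X + 4·Y = [4, -6.5000+9.5264i, -6.5000-9.5264i]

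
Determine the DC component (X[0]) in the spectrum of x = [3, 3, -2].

X[0] = Σ(n=0 to 2) x[n] · ω_3^0 = Σ x[n]
= (3) + (3) + (-2)

X[0] = 4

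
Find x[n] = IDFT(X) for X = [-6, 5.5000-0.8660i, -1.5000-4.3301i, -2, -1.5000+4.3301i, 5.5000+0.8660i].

x[n] = (1/6) Σ(k=0 to 5) X[k] · e^(2πikn/6)

Computing each x[n]:
x[0] = 0
x[1] = 2
x[2] = -3
x[3] = -3
x[4] = -1
x[5] = -1

x = [0, 2, -3, -3, -1, -1]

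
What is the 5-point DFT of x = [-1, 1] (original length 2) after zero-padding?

Original 2-point DFT: [0, -2]
Zero-padded 5-point DFT provides frequency interpolation.

DFT_5([x, 0, ...]) = [0, -0.6910-0.9511i, -1.8090-0.5878i, -1.8090+0.5878i, -0.6910+0.9511i]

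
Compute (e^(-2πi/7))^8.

Since ω_7^7 = 1, powers reduce modulo 7.
8 mod 7 = 1
So ω_7^8 = ω_7^1 = e^(-2πi·1/7)

ω_7^8 = ω_7^1 = 0.6235-0.7818i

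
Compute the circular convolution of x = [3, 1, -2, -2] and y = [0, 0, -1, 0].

(x ⊛ y)[n] = Σ(m=0 to 3) x[m] · y[(n-m) mod 4]

Computing each output sample:
(x ⊛ y)[0] = 2
(x ⊛ y)[1] = 2
(x ⊛ y)[2] = -3
(x ⊛ y)[3] = -1

x ⊛ y = [2, 2, -3, -1]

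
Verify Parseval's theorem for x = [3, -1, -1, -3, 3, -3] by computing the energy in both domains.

Time domain:
Σ|x[n]|² = |3|² + |-1|² + |-1|² + |-3|² + |3|² + |-3|² = 38.0000

Frequency domain:
(1/6)Σ|X[k]|² = (1/6)(|-2|² + |3.0000+1.7321i|² + |1.0000-5.1962i|² + |12|² + |1.0000+5.1962i|² + |3.0000-1.7321i|²) = (1/6)·228.0000 = 38.0000

Both sides agree, confirming Parseval's theorem.

Σ|x[n]|² = (1/N)Σ|X[k]|² = 38.0000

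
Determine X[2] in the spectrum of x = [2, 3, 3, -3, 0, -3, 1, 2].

X[2] = Σ(n=0 to 7) x[n] · ω_8^(2n) where ω_8 = e^(-2πi/8)
= (2)·ω_8^0 + (3)·ω_8^2 + (3)·ω_8^4 + (-3)·ω_8^6 + (0)·ω_8^8 + (-3)·ω_8^10 + (1)·ω_8^12 + (2)·ω_8^14

X[2] = -2-1i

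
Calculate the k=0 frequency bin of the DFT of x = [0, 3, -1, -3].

X[0] = Σ(n=0 to 3) x[n] · ω_4^0 = Σ x[n]
= (0) + (3) + (-1) + (-3)

X[0] = -1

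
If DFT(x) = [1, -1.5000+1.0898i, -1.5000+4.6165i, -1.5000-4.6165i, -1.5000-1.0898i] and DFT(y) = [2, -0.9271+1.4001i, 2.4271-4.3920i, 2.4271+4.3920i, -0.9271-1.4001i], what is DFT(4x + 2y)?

By linearity: DFT(4x + 2y) = 4·DFT(x) + 2·DFT(y)
= 4·[1, -1.5000+1.0898i, -1.5000+4.6165i, -1.5000-4.6165i, -1.5000-1.0898i] + 2·[2, -0.9271+1.4001i, 2.4271-4.3920i, 2.4271+4.3920i, -0.9271-1.4001i]

Computing element-wise:
Z[0] = 4·(1) + 2·(2) = 8
Z[1] = 4·(-1.5000+1.0898i) + 2·(-0.9271+1.4001i) = -7.8542+7.1594i
Z[2] = 4·(-1.5000+4.6165i) + 2·(2.4271-4.3920i) = -1.1458+9.6820i
Z[3] = 4·(-1.5000-4.6165i) + 2·(2.4271+4.3920i) = -1.1458-9.6820i
Z[4] = 4·(-1.5000-1.0898i) + 2·(-0.9271-1.4001i) = -7.8542-7.1594i

DFT(4x + 2y) = 4·X + 2·Y = [8, -7.8542+7.1594i, -1.1458+9.6820i, -1.1458-9.6820i, -7.8542-7.1594i]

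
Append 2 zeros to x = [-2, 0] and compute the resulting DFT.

Original 2-point DFT: [-2, -2]
Zero-padded 4-point DFT provides frequency interpolation.

DFT_4([x, 0, ...]) = [-2, -2, -2, -2]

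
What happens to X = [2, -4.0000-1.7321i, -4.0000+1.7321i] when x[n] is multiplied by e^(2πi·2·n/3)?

Modulation property: DFT(ω_3^(-2n)·x[n]) = X[(k-2) mod 3], so circularly shift X by 2 positions.

X[k-2] = [-4.0000-1.7321i, -4.0000+1.7321i, 2]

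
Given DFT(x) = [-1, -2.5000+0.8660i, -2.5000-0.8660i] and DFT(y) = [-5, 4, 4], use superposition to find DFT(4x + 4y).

By linearity: DFT(4x + 4y) = 4·DFT(x) + 4·DFT(y)
= 4·[-1, -2.5000+0.8660i, -2.5000-0.8660i] + 4·[-5, 4, 4]

Computing element-wise:
Z[0] = 4·(-1) + 4·(-5) = -24
Z[1] = 4·(-2.5000+0.8660i) + 4·(4) = 6.0000+3.4640i
Z[2] = 4·(-2.5000-0.8660i) + 4·(4) = 6.0000-3.4640i

DFT(4x + 4y) = 4·X + 4·Y = [-24, 6.0000+3.4640i, 6.0000-3.4640i]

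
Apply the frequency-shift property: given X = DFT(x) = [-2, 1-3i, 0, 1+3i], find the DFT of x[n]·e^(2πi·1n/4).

Modulation property: DFT(ω_4^(-1n)·x[n]) = X[(k-1) mod 4], so circularly shift X by 1 positions.

X[k-1] = [1+3i, -2, 1-3i, 0]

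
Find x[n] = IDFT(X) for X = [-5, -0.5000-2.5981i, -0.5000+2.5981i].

x[n] = (1/3) Σ(k=0 to 2) X[k] · e^(2πikn/3)

Computing each x[n]:
x[0] = -2
x[1] = 0
x[2] = -3

x = [-2, 0, -3]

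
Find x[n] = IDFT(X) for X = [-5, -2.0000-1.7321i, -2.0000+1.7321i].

x[n] = (1/3) Σ(k=0 to 2) X[k] · e^(2πikn/3)

Computing each x[n]:
x[0] = -3
x[1] = 0
x[2] = -2

x = [-3, 0, -2]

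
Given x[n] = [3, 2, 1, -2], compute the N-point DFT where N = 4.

X[k] = Σ(n=0 to 3) x[n] · ω_4^(nk)
where ω_4 = e^(-2πi/4)

Computing each X[k]:
X[0] = 4
X[1] = 2-4i
X[2] = 4
X[3] = 2+4i

X = [4, 2-4i, 4, 2+4i]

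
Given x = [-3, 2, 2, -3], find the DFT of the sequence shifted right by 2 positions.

Time shift by 2: X_shifted[k] = ω_4^(2k) · X[k]
Shifted x = [2, -3, -3, 2]

DFT(x[n-2]) = [-2, 5+5i, 0, 5-5i]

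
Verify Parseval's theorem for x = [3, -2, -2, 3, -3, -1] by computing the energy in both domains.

Time domain:
Σ|x[n]|² = |3|² + |-2|² + |-2|² + |3|² + |-3|² + |-1|² = 36.0000

Frequency domain:
(1/6)Σ|X[k]|² = (1/6)(|-2|² + |1|² + |10.0000+1.7321i|² + |-2|² + |10.0000-1.7321i|² + |1|²) = (1/6)·216.0000 = 36.0000

Both sides agree, confirming Parseval's theorem.

Σ|x[n]|² = (1/N)Σ|X[k]|² = 36.0000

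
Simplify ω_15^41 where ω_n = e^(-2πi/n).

Since ω_15^15 = 1, powers reduce modulo 15.
41 mod 15 = 11
So ω_15^41 = ω_15^11 = e^(-2πi·11/15)

ω_15^41 = ω_15^11 = -0.1045+0.9945i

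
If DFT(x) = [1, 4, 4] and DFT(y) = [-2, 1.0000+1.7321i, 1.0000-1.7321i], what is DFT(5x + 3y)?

By linearity: DFT(5x + 3y) = 5·DFT(x) + 3·DFT(y)
= 5·[1, 4, 4] + 3·[-2, 1.0000+1.7321i, 1.0000-1.7321i]

Computing element-wise:
Z[0] = 5·(1) + 3·(-2) = -1
Z[1] = 5·(4) + 3·(1.0000+1.7321i) = 23.0000+5.1963i
Z[2] = 5·(4) + 3·(1.0000-1.7321i) = 23.0000-5.1963i

DFT(5x + 3y) = 5·X + 3·Y = [-1, 23.0000+5.1963i, 23.0000-5.1963i]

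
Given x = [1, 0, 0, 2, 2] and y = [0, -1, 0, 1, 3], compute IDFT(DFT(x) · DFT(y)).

(x ⊛ y)[n] = Σ(m=0 to 4) x[m] · y[(n-m) mod 5]

Computing each output sample:
(x ⊛ y)[0] = -2
(x ⊛ y)[1] = 1
(x ⊛ y)[2] = 8
(x ⊛ y)[3] = 7
(x ⊛ y)[4] = 1

x ⊛ y = [-2, 1, 8, 7, 1]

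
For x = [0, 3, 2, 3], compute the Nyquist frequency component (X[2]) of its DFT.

X[2] = Σ(n=0 to 3) x[n] · ω_4^(2n) where ω_4 = e^(-2πi/4)
= (0)·ω_4^0 + (3)·ω_4^2 + (2)·ω_4^4 + (3)·ω_4^6

X[2] = -4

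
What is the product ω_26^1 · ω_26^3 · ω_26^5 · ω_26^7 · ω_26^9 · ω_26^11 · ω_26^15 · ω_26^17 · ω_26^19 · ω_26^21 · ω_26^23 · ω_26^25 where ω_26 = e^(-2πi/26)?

The primitive 26th roots of unity are ω_26^k for k coprime to 26: k ∈ {1, 3, 5, 7, 9, 11, 15, 17, 19, 21, 23, 25}
Their product equals the constant term of the cyclotomic polynomial Φ_26(x) up to sign.
For n ≥ 3, the product of all primitive nth roots of unity is 1. (For n=1 it is 1; for n=2 it is -1.)

1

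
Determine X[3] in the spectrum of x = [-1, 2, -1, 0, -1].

X[3] = Σ(n=0 to 4) x[n] · ω_5^(3n) where ω_5 = e^(-2πi/5)
= (-1)·ω_5^0 + (2)·ω_5^3 + (-1)·ω_5^6 + (0)·ω_5^9 + (-1)·ω_5^12

X[3] = -2.1180+2.7144i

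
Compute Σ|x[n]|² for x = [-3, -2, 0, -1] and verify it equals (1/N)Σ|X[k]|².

Time domain:
Σ|x[n]|² = |-3|² + |-2|² + |0|² + |-1|² = 14.0000

Frequency domain:
(1/4)Σ|X[k]|² = (1/4)(|-6|² + |-3+1i|² + |0|² + |-3-1i|²) = (1/4)·56.0000 = 14.0000

Both sides agree, confirming Parseval's theorem.

Σ|x[n]|² = (1/N)Σ|X[k]|² = 14.0000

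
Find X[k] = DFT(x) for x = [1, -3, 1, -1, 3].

X[k] = Σ(n=0 to 4) x[n] · ω_5^(nk)
where ω_5 = e^(-2πi/5)

Computing each X[k]:
X[0] = 1
X[1] = 1.0000+4.5308i
X[2] = 1.0000+5.4288i
X[3] = 1.0000-5.4288i
X[4] = 1.0000-4.5308i

X = [1, 1.0000+4.5308i, 1.0000+5.4288i, 1.0000-5.4288i, 1.0000-4.5308i]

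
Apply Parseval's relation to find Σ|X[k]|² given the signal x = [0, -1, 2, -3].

Parseval: Σ|x[n]|² = (1/N)Σ|X[k]|², so Σ|X[k]|² = N·Σ|x[n]|² = 4·14.0000

Σ|X[k]|² = N·Σ|x[n]|² = 4·14.0000 = 56.0000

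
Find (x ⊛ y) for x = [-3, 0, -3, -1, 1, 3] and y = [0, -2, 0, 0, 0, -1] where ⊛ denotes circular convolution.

(x ⊛ y)[n] = Σ(m=0 to 5) x[m] · y[(n-m) mod 6]

Computing each output sample:
(x ⊛ y)[0] = -6
(x ⊛ y)[1] = 9
(x ⊛ y)[2] = 1
(x ⊛ y)[3] = 5
(x ⊛ y)[4] = -1
(x ⊛ y)[5] = 1

x ⊛ y = [-6, 9, 1, 5, -1, 1]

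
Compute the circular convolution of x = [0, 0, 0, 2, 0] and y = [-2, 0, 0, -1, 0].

(x ⊛ y)[n] = Σ(m=0 to 4) x[m] · y[(n-m) mod 5]

Computing each output sample:
(x ⊛ y)[0] = 0
(x ⊛ y)[1] = -2
(x ⊛ y)[2] = 0
(x ⊛ y)[3] = -4
(x ⊛ y)[4] = 0

x ⊛ y = [0, -2, 0, -4, 0]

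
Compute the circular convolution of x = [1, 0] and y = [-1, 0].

(x ⊛ y)[n] = Σ(m=0 to 1) x[m] · y[(n-m) mod 2]

Computing each output sample:
(x ⊛ y)[0] = -1
(x ⊛ y)[1] = 0

x ⊛ y = [-1, 0]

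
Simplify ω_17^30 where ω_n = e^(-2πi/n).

Since ω_17^17 = 1, powers reduce modulo 17.
30 mod 17 = 13
So ω_17^30 = ω_17^13 = e^(-2πi·13/17)

ω_17^30 = ω_17^13 = 0.0923+0.9957i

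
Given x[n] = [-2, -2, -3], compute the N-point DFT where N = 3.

X[k] = Σ(n=0 to 2) x[n] · ω_3^(nk)
where ω_3 = e^(-2πi/3)

Computing each X[k]:
X[0] = -7
X[1] = 0.5000-0.8660i
X[2] = 0.5000+0.8660i

X = [-7, 0.5000-0.8660i, 0.5000+0.8660i]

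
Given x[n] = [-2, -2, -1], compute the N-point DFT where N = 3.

X[k] = Σ(n=0 to 2) x[n] · ω_3^(nk)
where ω_3 = e^(-2πi/3)

Computing each X[k]:
X[0] = -5
X[1] = -0.5000+0.8660i
X[2] = -0.5000-0.8660i

X = [-5, -0.5000+0.8660i, -0.5000-0.8660i]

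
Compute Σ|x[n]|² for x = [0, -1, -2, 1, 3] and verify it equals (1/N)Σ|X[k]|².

Time domain:
Σ|x[n]|² = |0|² + |-1|² + |-2|² + |1|² + |3|² = 15.0000

Frequency domain:
(1/5)Σ|X[k]|² = (1/5)(|1|² + |1.4271+5.5676i|² + |-1.9271-0.5020i|² + |-1.9271+0.5020i|² + |1.4271-5.5676i|²) = (1/5)·75.0000 = 15.0000

Both sides agree, confirming Parseval's theorem.

Σ|x[n]|² = (1/N)Σ|X[k]|² = 15.0000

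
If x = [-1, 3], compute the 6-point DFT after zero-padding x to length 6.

Original 2-point DFT: [2, -4]
Zero-padded 6-point DFT provides frequency interpolation.

DFT_6([x, 0, ...]) = [2, 0.5000-2.5981i, -2.5000-2.5981i, -4, -2.5000+2.5981i, 0.5000+2.5981i]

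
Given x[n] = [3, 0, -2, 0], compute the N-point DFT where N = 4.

X[k] = Σ(n=0 to 3) x[n] · ω_4^(nk)
where ω_4 = e^(-2πi/4)

Computing each X[k]:
X[0] = 1
X[1] = 5
X[2] = 1
X[3] = 5

X = [1, 5, 1, 5]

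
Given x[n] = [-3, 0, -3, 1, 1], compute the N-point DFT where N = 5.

X[k] = Σ(n=0 to 4) x[n] · ω_5^(nk)
where ω_5 = e^(-2πi/5)

Computing each X[k]:
X[0] = -4
X[1] = -1.0729+3.3022i
X[2] = -4.4271-3.2164i
X[3] = -4.4271+3.2164i
X[4] = -1.0729-3.3022i

X = [-4, -1.0729+3.3022i, -4.4271-3.2164i, -4.4271+3.2164i, -1.0729-3.3022i]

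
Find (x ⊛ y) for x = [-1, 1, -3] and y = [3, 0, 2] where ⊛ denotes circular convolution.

(x ⊛ y)[n] = Σ(m=0 to 2) x[m] · y[(n-m) mod 3]

Computing each output sample:
(x ⊛ y)[0] = -1
(x ⊛ y)[1] = -3
(x ⊛ y)[2] = -11

x ⊛ y = [-1, -3, -11]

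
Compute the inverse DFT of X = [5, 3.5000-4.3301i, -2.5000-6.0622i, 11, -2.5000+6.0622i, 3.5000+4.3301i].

x[n] = (1/6) Σ(k=0 to 5) X[k] · e^(2πikn/6)

Computing each x[n]:
x[0] = 3
x[1] = 3
x[2] = 2
x[3] = -3
x[4] = 3
x[5] = -3

x = [3, 3, 2, -3, 3, -3]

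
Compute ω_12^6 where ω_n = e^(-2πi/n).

ω_12^6 = e^(-2πi·6/12)
= cos(-2π·6/12) + i·sin(-2π·6/12)
= cos(-12π/12) + i·sin(-12π/12)

ω_12^6 = cos(-12π/12) + i·sin(-12π/12) = -1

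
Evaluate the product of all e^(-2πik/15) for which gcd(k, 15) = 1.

The primitive 15th roots of unity are ω_15^k for k coprime to 15: k ∈ {1, 2, 4, 7, 8, 11, 13, 14}
Their product equals the constant term of the cyclotomic polynomial Φ_15(x) up to sign.
For n ≥ 3, the product of all primitive nth roots of unity is 1. (For n=1 it is 1; for n=2 it is -1.)

1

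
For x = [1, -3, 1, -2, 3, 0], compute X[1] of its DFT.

X[1] = Σ(n=0 to 5) x[n] · ω_6^(1n) where ω_6 = e^(-2πi/6)
= (1)·ω_6^0 + (-3)·ω_6^1 + (1)·ω_6^2 + (-2)·ω_6^3 + (3)·ω_6^4 + (0)·ω_6^5

X[1] = -0.5000+4.3301i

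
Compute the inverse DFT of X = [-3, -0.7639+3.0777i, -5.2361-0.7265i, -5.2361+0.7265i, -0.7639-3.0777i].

x[n] = (1/5) Σ(k=0 to 4) X[k] · e^(2πikn/5)

Computing each x[n]:
x[0] = -3
x[1] = 0
x[2] = -2
x[3] = 0
x[4] = 2

x = [-3, 0, -2, 0, 2]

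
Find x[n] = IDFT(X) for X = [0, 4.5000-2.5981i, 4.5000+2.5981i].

x[n] = (1/3) Σ(k=0 to 2) X[k] · e^(2πikn/3)

Computing each x[n]:
x[0] = 3
x[1] = 0
x[2] = -3

x = [3, 0, -3]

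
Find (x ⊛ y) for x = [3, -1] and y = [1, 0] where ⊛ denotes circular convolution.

(x ⊛ y)[n] = Σ(m=0 to 1) x[m] · y[(n-m) mod 2]

Computing each output sample:
(x ⊛ y)[0] = 3
(x ⊛ y)[1] = -1

x ⊛ y = [3, -1]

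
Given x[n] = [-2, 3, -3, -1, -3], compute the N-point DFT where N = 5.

X[k] = Σ(n=0 to 4) x[n] · ω_5^(nk)
where ω_5 = e^(-2πi/5)

Computing each X[k]:
X[0] = -6
X[1] = 1.2361-4.5308i
X[2] = -3.2361-5.4288i
X[3] = -3.2361+5.4288i
X[4] = 1.2361+4.5308i

X = [-6, 1.2361-4.5308i, -3.2361-5.4288i, -3.2361+5.4288i, 1.2361+4.5308i]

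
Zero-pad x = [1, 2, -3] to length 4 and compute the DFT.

Original 3-point DFT: [0, 1.5000-4.3301i, 1.5000+4.3301i]
Zero-padded 4-point DFT provides frequency interpolation.

DFT_4([x, 0, ...]) = [0, 4-2i, -4, 4+2i]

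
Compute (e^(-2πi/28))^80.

Since ω_28^28 = 1, powers reduce modulo 28.
80 mod 28 = 24
So ω_28^80 = ω_28^24 = e^(-2πi·24/28)

ω_28^80 = ω_28^24 = 0.6235+0.7818i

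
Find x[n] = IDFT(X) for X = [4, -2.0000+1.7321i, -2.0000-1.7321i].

x[n] = (1/3) Σ(k=0 to 2) X[k] · e^(2πikn/3)

Computing each x[n]:
x[0] = 0
x[1] = 1
x[2] = 3

x = [0, 1, 3]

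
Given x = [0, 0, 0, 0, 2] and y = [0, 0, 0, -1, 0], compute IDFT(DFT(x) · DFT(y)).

(x ⊛ y)[n] = Σ(m=0 to 4) x[m] · y[(n-m) mod 5]

Computing each output sample:
(x ⊛ y)[0] = 0
(x ⊛ y)[1] = 0
(x ⊛ y)[2] = -2
(x ⊛ y)[3] = 0
(x ⊛ y)[4] = 0

x ⊛ y = [0, 0, -2, 0, 0]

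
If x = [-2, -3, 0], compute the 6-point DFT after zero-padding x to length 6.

Original 3-point DFT: [-5, -0.5000+2.5981i, -0.5000-2.5981i]
Zero-padded 6-point DFT provides frequency interpolation.

DFT_6([x, 0, ...]) = [-5, -3.5000+2.5981i, -0.5000+2.5981i, 1, -0.5000-2.5981i, -3.5000-2.5981i]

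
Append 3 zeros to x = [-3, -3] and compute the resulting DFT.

Original 2-point DFT: [-6, 0]
Zero-padded 5-point DFT provides frequency interpolation.

DFT_5([x, 0, ...]) = [-6, -3.9271+2.8532i, -0.5729+1.7634i, -0.5729-1.7634i, -3.9271-2.8532i]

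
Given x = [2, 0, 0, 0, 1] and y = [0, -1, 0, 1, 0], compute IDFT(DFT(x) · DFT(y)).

(x ⊛ y)[n] = Σ(m=0 to 4) x[m] · y[(n-m) mod 5]

Computing each output sample:
(x ⊛ y)[0] = -1
(x ⊛ y)[1] = -2
(x ⊛ y)[2] = 1
(x ⊛ y)[3] = 2
(x ⊛ y)[4] = 0

x ⊛ y = [-1, -2, 1, 2, 0]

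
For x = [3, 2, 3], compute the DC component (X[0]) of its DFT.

X[0] = Σ(n=0 to 2) x[n] · ω_3^0 = Σ x[n]
= (3) + (2) + (3)

X[0] = 8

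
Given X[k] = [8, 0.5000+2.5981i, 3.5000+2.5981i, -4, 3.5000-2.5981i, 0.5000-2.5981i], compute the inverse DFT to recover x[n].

x[n] = (1/6) Σ(k=0 to 5) X[k] · e^(2πikn/6)

Computing each x[n]:
x[0] = 2
x[1] = 0
x[2] = 0
x[3] = 3
x[4] = 0
x[5] = 3

x = [2, 0, 0, 3, 0, 3]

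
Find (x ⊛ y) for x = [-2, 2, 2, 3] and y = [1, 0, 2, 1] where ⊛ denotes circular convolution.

(x ⊛ y)[n] = Σ(m=0 to 3) x[m] · y[(n-m) mod 4]

Computing each output sample:
(x ⊛ y)[0] = 4
(x ⊛ y)[1] = 10
(x ⊛ y)[2] = 1
(x ⊛ y)[3] = 5

x ⊛ y = [4, 10, 1, 5]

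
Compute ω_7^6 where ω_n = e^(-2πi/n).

ω_7^6 = e^(-2πi·6/7)
= cos(-2π·6/7) + i·sin(-2π·6/7)
= cos(-12π/7) + i·sin(-12π/7)

ω_7^6 = cos(-12π/7) + i·sin(-12π/7) = 0.6235+0.7818i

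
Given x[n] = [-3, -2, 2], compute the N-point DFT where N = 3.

X[k] = Σ(n=0 to 2) x[n] · ω_3^(nk)
where ω_3 = e^(-2πi/3)

Computing each X[k]:
X[0] = -3
X[1] = -3.0000+3.4641i
X[2] = -3.0000-3.4641i

X = [-3, -3.0000+3.4641i, -3.0000-3.4641i]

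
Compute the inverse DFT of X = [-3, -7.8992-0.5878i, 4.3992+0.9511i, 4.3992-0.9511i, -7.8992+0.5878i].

x[n] = (1/5) Σ(k=0 to 4) X[k] · e^(2πikn/5)

Computing each x[n]:
x[0] = -2
x[1] = -3
x[2] = 3
x[3] = 2
x[4] = -3

x = [-2, -3, 3, 2, -3]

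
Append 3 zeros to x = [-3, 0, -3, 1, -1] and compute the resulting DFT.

Original 5-point DFT: [-6, -1.6910+1.4001i, -2.8090-4.3920i, -2.8090+4.3920i, -1.6910-1.4001i]
Zero-padded 8-point DFT provides frequency interpolation.

DFT_8([x, 0, ...]) = [-6, -2.7071+2.2929i, -1+1i, -1.2929-3.7071i, -8, -1.2929+3.7071i, -1-1i, -2.7071-2.2929i]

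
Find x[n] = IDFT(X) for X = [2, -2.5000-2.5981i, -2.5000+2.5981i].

x[n] = (1/3) Σ(k=0 to 2) X[k] · e^(2πikn/3)

Computing each x[n]:
x[0] = -1
x[1] = 3
x[2] = 0

x = [-1, 3, 0]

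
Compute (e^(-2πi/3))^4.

Since ω_3^3 = 1, powers reduce modulo 3.
4 mod 3 = 1
So ω_3^4 = ω_3^1 = e^(-2πi·1/3)

ω_3^4 = ω_3^1 = -0.5000-0.8660i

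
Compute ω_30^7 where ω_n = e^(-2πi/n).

ω_30^7 = e^(-2πi·7/30)
= cos(-2π·7/30) + i·sin(-2π·7/30)
= cos(-14π/30) + i·sin(-14π/30)

ω_30^7 = cos(-14π/30) + i·sin(-14π/30) = 0.1045-0.9945i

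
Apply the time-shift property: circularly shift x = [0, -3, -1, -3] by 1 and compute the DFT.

Time shift by 1: X_shifted[k] = ω_4^(1k) · X[k]
Shifted x = [-3, 0, -3, -1]

DFT(x[n-1]) = [-7, -1i, -5, 1i]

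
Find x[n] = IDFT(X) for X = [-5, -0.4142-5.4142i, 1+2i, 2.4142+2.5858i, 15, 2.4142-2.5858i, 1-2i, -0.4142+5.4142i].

x[n] = (1/8) Σ(k=0 to 7) X[k] · e^(2πikn/8)

Computing each x[n]:
x[0] = 2
x[1] = -3
x[2] = 3
x[3] = -1
x[4] = 1
x[5] = -3
x[6] = -1
x[7] = -3

x = [2, -3, 3, -1, 1, -3, -1, -3]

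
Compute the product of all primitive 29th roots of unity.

The primitive 29th roots of unity are ω_29^k for k coprime to 29: k ∈ {1, 2, 3, 4, 5, 6, 7, 8, 9, 10, 11, 12, 13, 14, 15, 16, 17, 18, 19, 20, 21, 22, 23, 24, 25, 26, 27, 28}
Their product equals the constant term of the cyclotomic polynomial Φ_29(x) up to sign.
For n ≥ 3, the product of all primitive nth roots of unity is 1. (For n=1 it is 1; for n=2 it is -1.)

1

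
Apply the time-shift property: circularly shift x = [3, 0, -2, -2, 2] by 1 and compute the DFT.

Time shift by 1: X_shifted[k] = ω_5^(1k) · X[k]
Shifted x = [2, 3, 0, -2, -2]

DFT(x[n-1]) = [1, 3.9271-5.9309i, 0.5729-1.0368i, 0.5729+1.0368i, 3.9271+5.9309i]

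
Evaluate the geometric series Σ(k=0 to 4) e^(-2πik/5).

Sum of all nth roots of unity equals 0 for n > 1 (geometric series with r ≠ 1).

0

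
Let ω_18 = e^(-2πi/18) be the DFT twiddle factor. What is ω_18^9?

ω_18^9 = e^(-2πi·9/18)
= cos(-2π·9/18) + i·sin(-2π·9/18)
= cos(-18π/18) + i·sin(-18π/18)

ω_18^9 = cos(-18π/18) + i·sin(-18π/18) = -1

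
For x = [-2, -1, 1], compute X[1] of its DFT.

X[1] = Σ(n=0 to 2) x[n] · ω_3^(1n) where ω_3 = e^(-2πi/3)
= (-2)·ω_3^0 + (-1)·ω_3^1 + (1)·ω_3^2

X[1] = -2.0000+1.7321i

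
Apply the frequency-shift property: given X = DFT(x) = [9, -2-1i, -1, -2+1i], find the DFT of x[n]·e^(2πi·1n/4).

Modulation property: DFT(ω_4^(-1n)·x[n]) = X[(k-1) mod 4], so circularly shift X by 1 positions.

X[k-1] = [-2+1i, 9, -2-1i, -1]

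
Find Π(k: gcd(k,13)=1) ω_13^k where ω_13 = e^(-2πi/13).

The primitive 13th roots of unity are ω_13^k for k coprime to 13: k ∈ {1, 2, 3, 4, 5, 6, 7, 8, 9, 10, 11, 12}
Their product equals the constant term of the cyclotomic polynomial Φ_13(x) up to sign.
For n ≥ 3, the product of all primitive nth roots of unity is 1. (For n=1 it is 1; for n=2 it is -1.)

1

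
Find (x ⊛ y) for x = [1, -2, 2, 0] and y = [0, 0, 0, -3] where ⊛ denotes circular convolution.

(x ⊛ y)[n] = Σ(m=0 to 3) x[m] · y[(n-m) mod 4]

Computing each output sample:
(x ⊛ y)[0] = 6
(x ⊛ y)[1] = -6
(x ⊛ y)[2] = 0
(x ⊛ y)[3] = -3

x ⊛ y = [6, -6, 0, -3]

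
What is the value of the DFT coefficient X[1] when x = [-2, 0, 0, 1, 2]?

X[1] = Σ(n=0 to 4) x[n] · ω_5^(1n) where ω_5 = e^(-2πi/5)
= (-2)·ω_5^0 + (0)·ω_5^1 + (0)·ω_5^2 + (1)·ω_5^3 + (2)·ω_5^4

X[1] = -2.1910+2.4899i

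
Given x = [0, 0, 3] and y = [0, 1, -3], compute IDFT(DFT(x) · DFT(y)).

(x ⊛ y)[n] = Σ(m=0 to 2) x[m] · y[(n-m) mod 3]

Computing each output sample:
(x ⊛ y)[0] = 3
(x ⊛ y)[1] = -9
(x ⊛ y)[2] = 0

x ⊛ y = [3, -9, 0]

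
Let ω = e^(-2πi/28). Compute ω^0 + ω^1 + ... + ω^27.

Sum of all nth roots of unity equals 0 for n > 1 (geometric series with r ≠ 1).

0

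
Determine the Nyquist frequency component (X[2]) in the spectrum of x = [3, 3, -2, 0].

X[2] = Σ(n=0 to 3) x[n] · ω_4^(2n) where ω_4 = e^(-2πi/4)
= (3)·ω_4^0 + (3)·ω_4^2 + (-2)·ω_4^4 + (0)·ω_4^6

X[2] = -2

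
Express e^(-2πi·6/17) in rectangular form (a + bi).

ω_17^6 = e^(-2πi·6/17)
= cos(-2π·6/17) + i·sin(-2π·6/17)
= cos(-12π/17) + i·sin(-12π/17)

ω_17^6 = cos(-12π/17) + i·sin(-12π/17) = -0.6026-0.7980i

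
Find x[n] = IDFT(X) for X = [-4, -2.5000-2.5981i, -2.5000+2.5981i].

x[n] = (1/3) Σ(k=0 to 2) X[k] · e^(2πikn/3)

Computing each x[n]:
x[0] = -3
x[1] = 1
x[2] = -2

x = [-3, 1, -2]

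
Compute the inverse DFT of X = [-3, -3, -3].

x[n] = (1/3) Σ(k=0 to 2) X[k] · e^(2πikn/3)

Computing each x[n]:
x[0] = -3
x[1] = 0
x[2] = 0

x = [-3, 0, 0]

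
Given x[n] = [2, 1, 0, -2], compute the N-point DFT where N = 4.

X[k] = Σ(n=0 to 3) x[n] · ω_4^(nk)
where ω_4 = e^(-2πi/4)

Computing each X[k]:
X[0] = 1
X[1] = 2-3i
X[2] = 3
X[3] = 2+3i

X = [1, 2-3i, 3, 2+3i]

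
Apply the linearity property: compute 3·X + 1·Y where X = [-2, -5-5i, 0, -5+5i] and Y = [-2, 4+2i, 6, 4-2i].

By linearity: DFT(3x + 1y) = 3·DFT(x) + 1·DFT(y)
= 3·[-2, -5-5i, 0, -5+5i] + 1·[-2, 4+2i, 6, 4-2i]

Computing element-wise:
Z[0] = 3·(-2) + 1·(-2) = -8
Z[1] = 3·(-5-5i) + 1·(4+2i) = -11-13i
Z[2] = 3·(0) + 1·(6) = 6
Z[3] = 3·(-5+5i) + 1·(4-2i) = -11+13i

DFT(3x + 1y) = 3·X + 1·Y = [-8, -11-13i, 6, -11+13i]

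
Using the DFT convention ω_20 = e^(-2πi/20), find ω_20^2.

ω_20^2 = e^(-2πi·2/20)
= cos(-2π·2/20) + i·sin(-2π·2/20)
= cos(-4π/20) + i·sin(-4π/20)

ω_20^2 = cos(-4π/20) + i·sin(-4π/20) = 0.8090-0.5878i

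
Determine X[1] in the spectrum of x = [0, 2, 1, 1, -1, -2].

X[1] = Σ(n=0 to 5) x[n] · ω_6^(1n) where ω_6 = e^(-2πi/6)
= (0)·ω_6^0 + (2)·ω_6^1 + (1)·ω_6^2 + (1)·ω_6^3 + (-1)·ω_6^4 + (-2)·ω_6^5

X[1] = -1.0000-5.1962i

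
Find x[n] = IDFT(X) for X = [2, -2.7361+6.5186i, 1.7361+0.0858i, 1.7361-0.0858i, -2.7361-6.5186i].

x[n] = (1/5) Σ(k=0 to 4) X[k] · e^(2πikn/5)

Computing each x[n]:
x[0] = 0
x[1] = -3
x[2] = 0
x[3] = 3
x[4] = 2

x = [0, -3, 0, 3, 2]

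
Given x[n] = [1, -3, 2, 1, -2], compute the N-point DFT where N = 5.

X[k] = Σ(n=0 to 4) x[n] · ω_5^(nk)
where ω_5 = e^(-2πi/5)

Computing each X[k]:
X[0] = -1
X[1] = -2.9721+0.3633i
X[2] = 5.9721+1.5388i
X[3] = 5.9721-1.5388i
X[4] = -2.9721-0.3633i

X = [-1, -2.9721+0.3633i, 5.9721+1.5388i, 5.9721-1.5388i, -2.9721-0.3633i]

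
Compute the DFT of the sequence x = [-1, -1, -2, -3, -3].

X[k] = Σ(n=0 to 4) x[n] · ω_5^(nk)
where ω_5 = e^(-2πi/5)

Computing each X[k]:
X[0] = -10
X[1] = 1.8090-2.4899i
X[2] = 0.6910-0.2245i
X[3] = 0.6910+0.2245i
X[4] = 1.8090+2.4899i

X = [-10, 1.8090-2.4899i, 0.6910-0.2245i, 0.6910+0.2245i, 1.8090+2.4899i]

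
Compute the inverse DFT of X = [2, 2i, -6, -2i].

x[n] = (1/4) Σ(k=0 to 3) X[k] · e^(2πikn/4)

Computing each x[n]:
x[0] = -1
x[1] = 1
x[2] = -1
x[3] = 3

x = [-1, 1, -1, 3]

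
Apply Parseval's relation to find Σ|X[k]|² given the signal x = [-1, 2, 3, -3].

Parseval: Σ|x[n]|² = (1/N)Σ|X[k]|², so Σ|X[k]|² = N·Σ|x[n]|² = 4·23.0000

Σ|X[k]|² = N·Σ|x[n]|² = 4·23.0000 = 92.0000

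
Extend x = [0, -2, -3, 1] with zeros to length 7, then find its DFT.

Original 4-point DFT: [-4, 3+3i, -2, 3-3i]
Zero-padded 7-point DFT provides frequency interpolation.

DFT_7([x, 0, ...]) = [-4, -1.4804+4.0546i, 3.7714+1.4300i, -0.2911-2.4527i, -0.2911+2.4527i, 3.7714-1.4300i, -1.4804-4.0546i]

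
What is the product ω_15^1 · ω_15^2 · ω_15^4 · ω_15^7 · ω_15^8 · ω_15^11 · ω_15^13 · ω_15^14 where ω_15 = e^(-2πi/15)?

The primitive 15th roots of unity are ω_15^k for k coprime to 15: k ∈ {1, 2, 4, 7, 8, 11, 13, 14}
Their product equals the constant term of the cyclotomic polynomial Φ_15(x) up to sign.
For n ≥ 3, the product of all primitive nth roots of unity is 1. (For n=1 it is 1; for n=2 it is -1.)

1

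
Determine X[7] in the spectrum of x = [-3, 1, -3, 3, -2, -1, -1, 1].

X[7] = Σ(n=0 to 7) x[n] · ω_8^(7n) where ω_8 = e^(-2πi/8)
= (-3)·ω_8^0 + (1)·ω_8^7 + (-3)·ω_8^14 + (3)·ω_8^21 + (-2)·ω_8^28 + (-1)·ω_8^35 + (-1)·ω_8^42 + (1)·ω_8^49

X[7] = -1.0000+0.8284i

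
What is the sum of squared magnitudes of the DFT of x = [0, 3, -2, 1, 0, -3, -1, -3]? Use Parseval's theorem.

Parseval: Σ|x[n]|² = (1/N)Σ|X[k]|², so Σ|X[k]|² = N·Σ|x[n]|² = 8·33.0000

Σ|X[k]|² = N·Σ|x[n]|² = 8·33.0000 = 264.0000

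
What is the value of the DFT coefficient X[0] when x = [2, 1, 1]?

X[0] = Σ(n=0 to 2) x[n] · ω_3^0 = Σ x[n]
= (2) + (1) + (1)

X[0] = 4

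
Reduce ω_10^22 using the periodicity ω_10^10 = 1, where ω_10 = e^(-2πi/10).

Since ω_10^10 = 1, powers reduce modulo 10.
22 mod 10 = 2
So ω_10^22 = ω_10^2 = e^(-2πi·2/10)

ω_10^22 = ω_10^2 = 0.3090-0.9511i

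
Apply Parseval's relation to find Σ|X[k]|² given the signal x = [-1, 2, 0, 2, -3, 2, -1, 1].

Parseval: Σ|x[n]|² = (1/N)Σ|X[k]|², so Σ|X[k]|² = N·Σ|x[n]|² = 8·24.0000

Σ|X[k]|² = N·Σ|x[n]|² = 8·24.0000 = 192.0000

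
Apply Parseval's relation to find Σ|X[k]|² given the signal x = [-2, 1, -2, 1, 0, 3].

Parseval: Σ|x[n]|² = (1/N)Σ|X[k]|², so Σ|X[k]|² = N·Σ|x[n]|² = 6·19.0000

Σ|X[k]|² = N·Σ|x[n]|² = 6·19.0000 = 114.0000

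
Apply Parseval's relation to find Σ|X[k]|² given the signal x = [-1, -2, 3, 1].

Parseval: Σ|x[n]|² = (1/N)Σ|X[k]|², so Σ|X[k]|² = N·Σ|x[n]|² = 4·15.0000

Σ|X[k]|² = N·Σ|x[n]|² = 4·15.0000 = 60.0000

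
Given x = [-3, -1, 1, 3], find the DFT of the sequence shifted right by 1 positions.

Time shift by 1: X_shifted[k] = ω_4^(1k) · X[k]
Shifted x = [3, -3, -1, 1]

DFT(x[n-1]) = [0, 4+4i, 4, 4-4i]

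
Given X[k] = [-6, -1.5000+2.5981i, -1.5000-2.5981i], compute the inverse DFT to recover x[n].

x[n] = (1/3) Σ(k=0 to 2) X[k] · e^(2πikn/3)

Computing each x[n]:
x[0] = -3
x[1] = -3
x[2] = 0

x = [-3, -3, 0]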